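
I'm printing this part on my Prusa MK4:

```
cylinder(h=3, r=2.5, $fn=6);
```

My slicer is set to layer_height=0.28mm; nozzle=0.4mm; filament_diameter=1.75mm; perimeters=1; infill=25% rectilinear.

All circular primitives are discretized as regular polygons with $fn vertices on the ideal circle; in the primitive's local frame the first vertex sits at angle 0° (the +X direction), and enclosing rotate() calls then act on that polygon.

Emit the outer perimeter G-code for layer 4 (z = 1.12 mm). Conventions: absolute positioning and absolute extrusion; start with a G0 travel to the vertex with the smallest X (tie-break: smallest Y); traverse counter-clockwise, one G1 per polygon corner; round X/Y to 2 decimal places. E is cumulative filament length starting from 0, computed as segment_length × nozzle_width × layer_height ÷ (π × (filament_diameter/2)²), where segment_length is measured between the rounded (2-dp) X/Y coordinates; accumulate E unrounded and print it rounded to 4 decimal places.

G0 X-2.50 Y0.00 Z1.12
G1 X-1.25 Y-2.17 E0.1166
G1 X1.25 Y-2.17 E0.2330
G1 X2.50 Y0.00 E0.3496
G1 X1.25 Y2.17 E0.4662
G1 X-1.25 Y2.17 E0.5826
G1 X-2.50 Y0.00 E0.6993

At z = 1.12 mm: the r=2.5 cylinder gives a regular 6-gon of circumradius 2.5 (constant along its height). The outline is a single polygon with 6 vertices. Extrusion per mm of travel: 0.4 × 0.28 / (π × 0.875²) = 0.046564. Accumulating E over each segment gives final E = 0.6993.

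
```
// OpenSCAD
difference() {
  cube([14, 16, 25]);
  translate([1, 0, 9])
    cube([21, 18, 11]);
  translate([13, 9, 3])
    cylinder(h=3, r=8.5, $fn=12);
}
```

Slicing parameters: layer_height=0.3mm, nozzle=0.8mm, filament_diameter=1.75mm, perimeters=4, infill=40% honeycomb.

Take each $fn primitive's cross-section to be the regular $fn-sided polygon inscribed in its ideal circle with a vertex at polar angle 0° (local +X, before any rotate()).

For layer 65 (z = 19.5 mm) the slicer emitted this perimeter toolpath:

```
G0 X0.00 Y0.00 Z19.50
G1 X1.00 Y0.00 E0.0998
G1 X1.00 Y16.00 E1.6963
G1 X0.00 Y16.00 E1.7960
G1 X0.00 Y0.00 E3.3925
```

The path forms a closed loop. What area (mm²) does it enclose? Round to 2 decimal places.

16.00 mm²

Apply the shoelace formula to the sequence of (X, Y) vertices; enclosed area = 16.00 mm².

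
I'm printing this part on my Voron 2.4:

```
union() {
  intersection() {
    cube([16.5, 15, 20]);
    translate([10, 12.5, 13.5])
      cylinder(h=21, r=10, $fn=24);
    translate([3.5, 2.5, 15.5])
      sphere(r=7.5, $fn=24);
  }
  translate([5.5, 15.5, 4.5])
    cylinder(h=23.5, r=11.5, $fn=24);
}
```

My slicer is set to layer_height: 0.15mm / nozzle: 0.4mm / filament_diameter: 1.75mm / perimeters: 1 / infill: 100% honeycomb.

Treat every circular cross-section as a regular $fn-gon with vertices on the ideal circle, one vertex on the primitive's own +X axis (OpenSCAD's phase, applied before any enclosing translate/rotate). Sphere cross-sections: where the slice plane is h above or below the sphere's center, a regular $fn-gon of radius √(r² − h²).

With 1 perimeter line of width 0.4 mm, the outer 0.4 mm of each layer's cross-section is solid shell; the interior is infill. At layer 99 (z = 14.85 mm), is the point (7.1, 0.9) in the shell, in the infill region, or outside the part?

outside

At z = 14.85 mm: the cube (footprint 16.5×15) is included at this height; the cylinder at (10, 12.5): section is a regular 24-gon, circumradius r=10; the sphere at (3.5, 2.5): section is a regular 24-gon, circumradius = √(r²−h²) = √(7.5²−0.65²) = 7.472; Taking the intersection: the r=10 cylinder at (10, 12.5) partially overlaps the 16.5×15 cube; clipping to the common part keeps 178.14 mm²; the r=7.5 sphere at (3.5, 2.5) partially overlaps the running intersection; clipping to the common part keeps 46.72 mm² — 1 connected region; the cylinder at (5.5, 15.5): section is a regular 24-gon, circumradius r=11.5; Merging all regions: the regions partially overlap (shared area 38.01 mm²), so overlapping operands fuse into one piece — 1 connected region. Overall, the cross-section is a single solid region. The nearest boundary edge runs (7.41, 2.84)→(5.00, 3.84); distance from the point to it = 1.97 mm. The point is not inside any of the regions above, so it lies outside the cross-section (1.97 mm from the nearest boundary).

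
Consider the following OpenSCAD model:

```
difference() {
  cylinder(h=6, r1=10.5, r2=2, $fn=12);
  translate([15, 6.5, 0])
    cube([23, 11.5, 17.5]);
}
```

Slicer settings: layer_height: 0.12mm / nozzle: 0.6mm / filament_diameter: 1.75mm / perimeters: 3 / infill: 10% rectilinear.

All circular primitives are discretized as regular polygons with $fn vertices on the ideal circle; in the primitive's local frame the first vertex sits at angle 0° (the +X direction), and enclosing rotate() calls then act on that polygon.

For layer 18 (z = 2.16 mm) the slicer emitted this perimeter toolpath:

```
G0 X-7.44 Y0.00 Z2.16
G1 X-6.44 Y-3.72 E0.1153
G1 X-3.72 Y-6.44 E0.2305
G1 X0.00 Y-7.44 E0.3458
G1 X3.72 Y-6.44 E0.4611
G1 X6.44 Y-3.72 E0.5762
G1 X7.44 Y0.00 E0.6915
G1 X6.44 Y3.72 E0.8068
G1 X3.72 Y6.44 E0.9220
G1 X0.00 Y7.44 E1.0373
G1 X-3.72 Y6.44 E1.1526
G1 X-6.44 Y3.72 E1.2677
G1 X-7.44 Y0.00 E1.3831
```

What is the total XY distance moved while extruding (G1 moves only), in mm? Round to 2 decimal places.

46.20 mm

Sum the Euclidean lengths of each G1 segment: total = 46.20 mm.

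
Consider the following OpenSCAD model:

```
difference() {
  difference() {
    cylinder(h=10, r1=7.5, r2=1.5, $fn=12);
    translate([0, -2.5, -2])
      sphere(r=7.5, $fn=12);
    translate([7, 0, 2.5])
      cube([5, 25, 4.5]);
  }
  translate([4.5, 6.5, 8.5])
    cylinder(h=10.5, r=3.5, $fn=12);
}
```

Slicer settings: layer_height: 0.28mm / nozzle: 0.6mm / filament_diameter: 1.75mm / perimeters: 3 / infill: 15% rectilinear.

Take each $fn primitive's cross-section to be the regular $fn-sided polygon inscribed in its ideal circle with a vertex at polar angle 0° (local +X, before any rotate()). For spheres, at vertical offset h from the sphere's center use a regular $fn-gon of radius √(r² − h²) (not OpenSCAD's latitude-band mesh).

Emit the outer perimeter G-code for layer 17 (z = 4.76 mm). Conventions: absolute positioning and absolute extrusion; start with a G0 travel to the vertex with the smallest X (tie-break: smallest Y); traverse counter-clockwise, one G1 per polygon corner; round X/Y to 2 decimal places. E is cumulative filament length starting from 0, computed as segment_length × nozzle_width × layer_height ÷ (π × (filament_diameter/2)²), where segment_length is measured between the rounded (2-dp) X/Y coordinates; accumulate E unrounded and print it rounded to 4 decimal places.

At z = 4.76 mm: the cone contributes a regular 12-gon of circumradius 4.644 (interpolated between r1=7.5 and r2=1.5 at t=0.476); the r=7.5 sphere at (0, -2.5) slices to a regular 12-gon of circumradius 3.248 (√(r²−h²) with h=6.76 from center); the 5×25 cube at (7, 0) contributes its full rectangle; Taking the first minus the rest: starting from the cone, the r=7.5 sphere at (0, -2.5) partially overlaps it — only the 26.17 mm² overlap (of its 31.66 mm²) is removed, clipping the outline; the 5×25 cube at (7, 0) misses the remaining region (no effect) — 1 connected region; the cylinder at (4.5, 6.5) is absent (z outside [8.5, 19]); Taking the first minus the rest: none of the subtracted shapes is present at this height, so the result so far is unchanged — 1 connected region. The outline is a single polygon with 18 vertices. Extrusion per mm of travel: 0.6 × 0.28 / (π × 0.875²) = 0.069846. Accumulating E over each segment gives final E = 2.3591.

G0 X-4.64 Y0.00 Z4.76
G1 X-4.02 Y-2.32 E0.1677
G1 X-3.03 Y-3.31 E0.2655
G1 X-3.25 Y-2.50 E0.3241
G1 X-2.81 Y-0.88 E0.4414
G1 X-1.62 Y0.31 E0.5589
G1 X0.00 Y0.75 E0.6762
G1 X1.62 Y0.31 E0.7934
G1 X2.81 Y-0.88 E0.9110
G1 X3.25 Y-2.50 E1.0282
G1 X3.03 Y-3.31 E1.0869
G1 X4.02 Y-2.32 E1.1847
G1 X4.64 Y0.00 E1.3524
G1 X4.02 Y2.32 E1.5201
G1 X2.32 Y4.02 E1.6880
G1 X0.00 Y4.64 E1.8558
G1 X-2.32 Y4.02 E2.0235
G1 X-4.02 Y2.32 E2.1914
G1 X-4.64 Y0.00 E2.3591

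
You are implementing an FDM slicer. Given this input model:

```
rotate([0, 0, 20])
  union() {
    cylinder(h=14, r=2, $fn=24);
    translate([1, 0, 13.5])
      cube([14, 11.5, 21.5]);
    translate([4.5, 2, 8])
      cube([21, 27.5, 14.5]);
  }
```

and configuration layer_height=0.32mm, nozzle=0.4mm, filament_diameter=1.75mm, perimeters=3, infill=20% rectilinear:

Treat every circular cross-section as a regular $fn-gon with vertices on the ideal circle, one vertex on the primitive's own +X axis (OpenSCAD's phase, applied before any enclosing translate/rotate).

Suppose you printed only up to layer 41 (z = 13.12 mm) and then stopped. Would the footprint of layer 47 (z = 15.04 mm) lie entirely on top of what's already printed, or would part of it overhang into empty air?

Compare the two slices. At z = 13.12: the cylinder: section is a regular 24-gon, circumradius r=2 (area = (24/2)·2.000²·sin(360°/24) = 12.42 mm²); the cube at (1, 0) does not reach this height (z outside [13.5, 35]); the cube at (4.5, 2) is present — its section is the full 21×27.5 rectangle (area 577.50 mm²); Combining (union): the 2 present regions are separate (no shared area or edge), so areas and boundary lengths simply add and each stays a separate island — area = 589.92 mm²; (whole slice rotated 20° about Z — lengths, areas and connectivity unchanged). At z = 15.04: the cylinder is not intersected at this z (z outside [0, 14]); the cube at (1, 0) is present — its section is the full 14×11.5 rectangle (area 161.00 mm²); the 21×27.5 cube at (4.5, 2) contributes its full rectangle (area 577.50 mm²); Combining (union): the regions partially overlap — summed areas 738.50 mm² minus the doubly-counted overlap 99.75 mm² gives 638.75 mm² — area = 638.75 mm²; (whole slice rotated 20° about Z — lengths, areas and connectivity unchanged). Checking containment: at z = 15.04 the cross-section extends beyond the z = 13.12 cross-section by about 60.05 mm².

part overhangs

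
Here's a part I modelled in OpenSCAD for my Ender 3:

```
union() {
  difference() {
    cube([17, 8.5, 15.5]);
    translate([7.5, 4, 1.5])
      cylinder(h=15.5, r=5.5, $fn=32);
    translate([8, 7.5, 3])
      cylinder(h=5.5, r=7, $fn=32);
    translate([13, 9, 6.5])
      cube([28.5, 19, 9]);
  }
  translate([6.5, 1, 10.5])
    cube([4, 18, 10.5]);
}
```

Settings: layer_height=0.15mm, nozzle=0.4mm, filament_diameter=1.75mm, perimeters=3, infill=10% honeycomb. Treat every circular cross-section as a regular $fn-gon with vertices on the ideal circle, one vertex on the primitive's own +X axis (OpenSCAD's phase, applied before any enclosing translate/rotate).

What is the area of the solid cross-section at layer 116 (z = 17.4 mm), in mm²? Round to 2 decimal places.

At z = 17.4 mm: the cube does not reach this height (z outside [0, 15.5]); the cylinder at (7.5, 4) does not reach this height (z outside [1.5, 17]); the cylinder at (8, 7.5) is not intersected at this z (z outside [3, 8.5]); the cube at (13, 9) is absent (z outside [6.5, 15.5]); After the difference (first − rest): the first operand is absent here, so nothing remains; the cube at (6.5, 1) (footprint 4×18) is included at this height (area 72.00 mm²); Taking the union: only the 4×18 cube at (6.5, 1) is present, so the union is just that shape — area = 72.00 mm². Overall, the cross-section is a single solid region. Net area = 72.00 mm².

72.00 mm²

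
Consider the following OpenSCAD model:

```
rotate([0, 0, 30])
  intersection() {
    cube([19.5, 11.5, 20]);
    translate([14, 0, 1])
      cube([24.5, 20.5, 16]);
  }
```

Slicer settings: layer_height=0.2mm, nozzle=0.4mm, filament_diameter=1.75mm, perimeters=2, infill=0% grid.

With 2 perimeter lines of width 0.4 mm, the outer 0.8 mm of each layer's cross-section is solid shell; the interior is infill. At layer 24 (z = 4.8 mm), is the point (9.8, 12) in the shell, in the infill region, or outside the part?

shell

At z = 4.8 mm: the cube (footprint 19.5×11.5) is included at this height; the cube at (14, 0) (footprint 24.5×20.5) is included at this height; After intersecting: the 24.5×20.5 cube at (14, 0) partially overlaps the 19.5×11.5 cube; clipping to the common part keeps 63.25 mm² — 1 connected region; (whole slice rotated 30° about Z — lengths, areas and connectivity unchanged). Overall, the cross-section is a single solid region. Undo the 30° rotation: the query point maps to (14.487, 5.492) in the un-rotated model frame. The nearest boundary edge runs (14.00, 0.00)→(14.00, 11.50); distance from the point to it = 0.49 mm. The point is inside the cross-section, 0.49 mm from the nearest boundary — within the 0.8 mm shell band (2 × 0.4).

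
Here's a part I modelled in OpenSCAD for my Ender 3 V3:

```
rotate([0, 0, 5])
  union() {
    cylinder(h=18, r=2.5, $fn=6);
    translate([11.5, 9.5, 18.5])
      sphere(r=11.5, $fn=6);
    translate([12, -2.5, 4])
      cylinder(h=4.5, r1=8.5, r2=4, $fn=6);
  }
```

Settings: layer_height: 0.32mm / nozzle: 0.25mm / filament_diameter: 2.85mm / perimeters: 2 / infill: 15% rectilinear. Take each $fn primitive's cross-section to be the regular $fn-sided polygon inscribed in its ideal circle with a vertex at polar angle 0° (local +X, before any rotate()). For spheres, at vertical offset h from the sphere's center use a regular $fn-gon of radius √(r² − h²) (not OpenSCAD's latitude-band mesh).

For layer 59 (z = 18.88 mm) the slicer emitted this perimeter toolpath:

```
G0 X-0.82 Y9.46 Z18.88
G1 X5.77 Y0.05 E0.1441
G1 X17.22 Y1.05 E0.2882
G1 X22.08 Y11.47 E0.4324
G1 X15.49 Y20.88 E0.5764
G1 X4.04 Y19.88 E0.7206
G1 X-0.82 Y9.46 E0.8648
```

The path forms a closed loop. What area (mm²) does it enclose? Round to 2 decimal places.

343.18 mm²

Apply the shoelace formula to the sequence of (X, Y) vertices; enclosed area = 343.18 mm².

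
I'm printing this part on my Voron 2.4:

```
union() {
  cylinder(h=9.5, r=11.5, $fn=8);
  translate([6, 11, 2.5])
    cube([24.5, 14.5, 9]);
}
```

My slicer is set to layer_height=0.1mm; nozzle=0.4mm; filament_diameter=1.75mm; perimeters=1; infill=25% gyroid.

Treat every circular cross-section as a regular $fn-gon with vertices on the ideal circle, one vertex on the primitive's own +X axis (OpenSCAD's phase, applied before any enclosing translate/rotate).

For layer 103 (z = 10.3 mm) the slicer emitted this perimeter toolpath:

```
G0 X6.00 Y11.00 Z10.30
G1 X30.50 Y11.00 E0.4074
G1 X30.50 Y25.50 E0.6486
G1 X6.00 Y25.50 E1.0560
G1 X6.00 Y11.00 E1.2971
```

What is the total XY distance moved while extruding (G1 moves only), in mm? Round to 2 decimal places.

Sum the Euclidean lengths of each G1 segment: total = 78.00 mm.

78.00 mm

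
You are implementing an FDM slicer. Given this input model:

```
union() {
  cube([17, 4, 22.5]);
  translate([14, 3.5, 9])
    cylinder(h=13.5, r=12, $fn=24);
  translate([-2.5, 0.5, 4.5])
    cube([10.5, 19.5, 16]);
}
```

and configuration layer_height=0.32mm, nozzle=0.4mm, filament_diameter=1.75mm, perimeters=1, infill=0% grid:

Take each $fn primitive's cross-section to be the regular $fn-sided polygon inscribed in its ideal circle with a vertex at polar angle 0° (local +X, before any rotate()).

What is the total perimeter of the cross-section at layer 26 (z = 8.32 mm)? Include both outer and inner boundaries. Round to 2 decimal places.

At z = 8.32 mm: the cube (footprint 17×4) is included at this height (perimeter 42.00 mm); the cylinder at (14, 3.5) is not intersected at this z (z outside [9, 22.5]); the 10.5×19.5 cube at (-2.5, 0.5) contributes its full rectangle (perimeter 60.00 mm); Merging all regions: the regions partially overlap (shared area 28.00 mm²), so the edge portions inside another operand are dropped and the merged outline is re-measured after clipping — boundary = 79.00 mm. Overall, the cross-section is a single solid region. Total boundary length (outer) = 79.00 mm.

79.00 mm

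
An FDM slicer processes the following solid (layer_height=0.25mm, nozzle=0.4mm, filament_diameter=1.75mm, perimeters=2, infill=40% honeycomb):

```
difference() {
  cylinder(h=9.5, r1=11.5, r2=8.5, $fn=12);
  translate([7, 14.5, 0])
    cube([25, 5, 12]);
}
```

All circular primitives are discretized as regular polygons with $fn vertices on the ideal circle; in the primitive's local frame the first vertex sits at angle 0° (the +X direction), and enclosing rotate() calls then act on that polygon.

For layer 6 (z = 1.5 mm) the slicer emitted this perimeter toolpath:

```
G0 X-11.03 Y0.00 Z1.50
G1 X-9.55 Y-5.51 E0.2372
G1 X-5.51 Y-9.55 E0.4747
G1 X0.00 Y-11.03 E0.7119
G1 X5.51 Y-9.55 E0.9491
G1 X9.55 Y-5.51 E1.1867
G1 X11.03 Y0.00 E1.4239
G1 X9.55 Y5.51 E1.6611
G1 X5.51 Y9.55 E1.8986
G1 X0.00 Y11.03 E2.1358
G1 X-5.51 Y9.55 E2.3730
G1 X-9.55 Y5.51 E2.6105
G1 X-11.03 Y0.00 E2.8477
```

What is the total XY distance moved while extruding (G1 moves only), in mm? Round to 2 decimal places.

Sum the Euclidean lengths of each G1 segment: total = 68.50 mm.

68.50 mm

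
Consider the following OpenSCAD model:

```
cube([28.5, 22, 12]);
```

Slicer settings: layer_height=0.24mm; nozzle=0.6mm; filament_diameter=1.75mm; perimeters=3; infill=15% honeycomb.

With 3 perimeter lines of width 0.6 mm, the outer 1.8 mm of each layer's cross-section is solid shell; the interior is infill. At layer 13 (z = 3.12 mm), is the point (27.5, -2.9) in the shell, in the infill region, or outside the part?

At z = 3.12 mm: the cube is present — its section is the full 28.5×22 rectangle. Overall, the cross-section is a single solid region. The nearest boundary edge runs (0.00, 0.00)→(28.50, 0.00); distance from the point to it = 2.90 mm. The point is not inside any of the regions above, so it lies outside the cross-section (2.90 mm from the nearest boundary).

outside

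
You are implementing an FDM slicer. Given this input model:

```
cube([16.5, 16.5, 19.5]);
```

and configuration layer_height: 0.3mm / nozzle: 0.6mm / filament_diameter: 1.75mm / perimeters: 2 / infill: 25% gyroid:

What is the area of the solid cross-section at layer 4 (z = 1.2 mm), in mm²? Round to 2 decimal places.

272.25 mm²

At z = 1.2 mm: the cube (footprint 16.5×16.5) is included at this height (area 272.25 mm²). Overall, the cross-section is a single solid region. Net area = 272.25 mm².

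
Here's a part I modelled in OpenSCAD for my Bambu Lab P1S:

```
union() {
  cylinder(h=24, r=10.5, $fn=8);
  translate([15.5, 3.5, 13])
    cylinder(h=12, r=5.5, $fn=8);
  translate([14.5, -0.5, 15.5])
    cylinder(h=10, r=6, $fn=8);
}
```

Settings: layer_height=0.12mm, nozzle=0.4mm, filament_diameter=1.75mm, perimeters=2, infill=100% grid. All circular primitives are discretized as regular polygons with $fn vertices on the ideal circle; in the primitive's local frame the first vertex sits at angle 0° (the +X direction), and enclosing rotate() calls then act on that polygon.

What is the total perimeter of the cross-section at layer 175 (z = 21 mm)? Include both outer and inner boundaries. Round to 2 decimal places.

At z = 21 mm: the r=10.5 cylinder gives a regular 8-gon of circumradius 10.5 (constant along its height) (perimeter = 2·8·10.500·sin(180°/8) = 64.29 mm); the r=5.5 cylinder at (15.5, 3.5) contributes a regular 8-gon of circumradius 5.5 (perimeter = 2·8·5.500·sin(180°/8) = 33.68 mm); the cylinder at (14.5, -0.5): section is a regular 8-gon, circumradius r=6 (perimeter = 2·8·6.000·sin(180°/8) = 36.74 mm); Combining (union): the regions partially overlap (shared area 54.27 mm²), so the edge portions inside another operand are dropped and the merged outline is re-measured after clipping — boundary = 97.70 mm. Overall, the cross-section is a single solid region. Total boundary length (outer) = 97.70 mm.

97.70 mm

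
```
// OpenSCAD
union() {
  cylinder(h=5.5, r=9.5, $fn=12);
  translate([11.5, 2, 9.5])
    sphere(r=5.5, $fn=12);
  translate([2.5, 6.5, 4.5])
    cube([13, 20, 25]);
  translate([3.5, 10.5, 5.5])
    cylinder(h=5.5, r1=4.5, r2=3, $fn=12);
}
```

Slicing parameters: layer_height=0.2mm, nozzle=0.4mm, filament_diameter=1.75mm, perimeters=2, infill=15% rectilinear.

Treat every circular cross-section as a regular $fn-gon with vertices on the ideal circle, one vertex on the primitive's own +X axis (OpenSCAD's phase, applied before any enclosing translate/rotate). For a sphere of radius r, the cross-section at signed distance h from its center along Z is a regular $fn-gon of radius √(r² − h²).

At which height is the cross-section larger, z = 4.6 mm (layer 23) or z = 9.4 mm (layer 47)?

layer 23 (z = 4.6 mm)

Layer 23 (z = 4.6): the r=9.5 cylinder contributes a regular 12-gon of circumradius 9.5 (area = (12/2)·9.500²·sin(360°/12) = 270.75 mm²); the r=5.5 sphere at (11.5, 2) contributes a regular 12-gon of circumradius √(5.5²−4.9²) = 2.498 (area = (12/2)·2.498²·sin(360°/12) = 18.72 mm²); the 13×20 cube at (2.5, 6.5) contributes its full rectangle (area 260.00 mm²); the cone at (3.5, 10.5) is not intersected at this z (z outside [5.5, 11]); Taking the union: the regions partially overlap — summed areas 549.47 mm² minus the doubly-counted overlap 6.06 mm² gives 543.41 mm² — area = 543.41 mm². So its area = 543.41 mm². Layer 47 (z = 9.4): the cylinder is absent (z outside [0, 5.5]); the r=5.5 sphere at (11.5, 2) slices to a regular 12-gon of circumradius 5.499 (√(r²−h²) with h=0.1 from center) (area = (12/2)·5.499²·sin(360°/12) = 90.72 mm²); the cube at (2.5, 6.5) is present — its section is the full 13×20 rectangle (area 260.00 mm²); the cone at (3.5, 10.5) contributes a regular 12-gon of circumradius 3.436 (interpolated between r1=4.5 and r2=3 at t=0.709) (area = (12/2)·3.436²·sin(360°/12) = 35.43 mm²); Taking the union: the regions partially overlap — summed areas 386.15 mm² minus the doubly-counted overlap 27.85 mm² gives 358.29 mm² — area = 358.29 mm². So its area = 358.29 mm². Layer 23 is larger (543.41 vs 358.29 mm²).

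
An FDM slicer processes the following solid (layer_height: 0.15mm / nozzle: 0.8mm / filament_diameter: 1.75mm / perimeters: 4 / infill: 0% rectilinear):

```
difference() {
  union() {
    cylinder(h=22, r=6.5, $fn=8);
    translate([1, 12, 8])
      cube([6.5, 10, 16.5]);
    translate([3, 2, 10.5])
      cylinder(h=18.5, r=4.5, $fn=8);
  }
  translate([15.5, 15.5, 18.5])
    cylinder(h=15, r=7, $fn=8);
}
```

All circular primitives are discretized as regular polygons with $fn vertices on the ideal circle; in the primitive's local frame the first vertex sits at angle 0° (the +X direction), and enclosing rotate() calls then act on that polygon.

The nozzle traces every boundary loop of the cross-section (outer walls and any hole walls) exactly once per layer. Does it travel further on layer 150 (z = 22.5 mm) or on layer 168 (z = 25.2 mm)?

layer 150 (z = 22.5 mm)

Layer 150 (z = 22.5): the cylinder does not reach this height (z outside [0, 22]); the cube at (1, 12) (footprint 6.5×10) is included at this height (perimeter 33.00 mm); the r=4.5 cylinder at (3, 2) gives a regular 8-gon of circumradius 4.5 (constant along its height) (perimeter = 2·8·4.500·sin(180°/8) = 27.55 mm); Taking the union: the 2 present regions are separate (no shared area or edge), so areas and boundary lengths simply add and each stays a separate island — boundary = 60.55 mm; the cylinder at (15.5, 15.5): section is a regular 8-gon, circumradius r=7 (perimeter = 2·8·7.000·sin(180°/8) = 42.86 mm); Subtracting the remaining from the first: starting from that combined region, the r=7 cylinder at (15.5, 15.5) misses the remaining region (no effect) — boundary = 60.55 mm. So its perimeter = 60.55 mm. Layer 168 (z = 25.2): the cylinder does not reach this height (z outside [0, 22]); the cube at (1, 12) is absent (z outside [8, 24.5]); the r=4.5 cylinder at (3, 2) gives a regular 8-gon of circumradius 4.5 (constant along its height) (perimeter = 2·8·4.500·sin(180°/8) = 27.55 mm); Combining (union): only the r=4.5 cylinder at (3, 2) is present, so the union is just that shape — boundary = 27.55 mm; the r=7 cylinder at (15.5, 15.5) contributes a regular 8-gon of circumradius 7 (perimeter = 2·8·7.000·sin(180°/8) = 42.86 mm); Taking the first minus the rest: starting from that combined region, the r=7 cylinder at (15.5, 15.5) misses the remaining region (no effect) — boundary = 27.55 mm. So its perimeter = 27.55 mm. Layer 150 is larger (60.55 vs 27.55 mm).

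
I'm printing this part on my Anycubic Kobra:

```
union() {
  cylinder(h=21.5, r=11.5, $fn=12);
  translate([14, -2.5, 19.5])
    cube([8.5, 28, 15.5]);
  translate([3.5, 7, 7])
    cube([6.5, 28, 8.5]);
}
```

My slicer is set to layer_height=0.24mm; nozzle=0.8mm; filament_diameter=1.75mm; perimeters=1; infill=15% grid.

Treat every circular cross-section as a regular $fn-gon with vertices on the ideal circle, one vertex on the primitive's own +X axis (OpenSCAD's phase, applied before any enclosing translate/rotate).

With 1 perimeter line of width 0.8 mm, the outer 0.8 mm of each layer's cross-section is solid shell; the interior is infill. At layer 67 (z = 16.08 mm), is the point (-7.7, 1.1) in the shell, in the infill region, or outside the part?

infill

At z = 16.08 mm: the cylinder: section is a regular 12-gon, circumradius r=11.5; the cube at (14, -2.5) is absent (z outside [19.5, 35]); the cube at (3.5, 7) is not intersected at this z (z outside [7, 15.5]); Combining (union): only the r=11.5 cylinder is present, so the union is just that shape — 1 connected region. Overall, the cross-section is a single solid region. The nearest boundary edge runs (-9.96, 5.75)→(-11.50, 0.00); distance from the point to it = 3.39 mm. The point is inside the cross-section and 3.39 mm from the nearest boundary — more than the 0.8 mm shell width (1 × 0.8), so it's in the infill interior.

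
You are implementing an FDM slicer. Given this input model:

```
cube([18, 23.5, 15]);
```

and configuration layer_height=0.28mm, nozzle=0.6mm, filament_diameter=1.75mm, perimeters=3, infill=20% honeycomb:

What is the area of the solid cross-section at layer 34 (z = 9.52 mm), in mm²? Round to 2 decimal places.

At z = 9.52 mm: the cube is present — its section is the full 18×23.5 rectangle (area 423.00 mm²). Overall, the cross-section is a single solid region. Net area = 423.00 mm².

423.00 mm²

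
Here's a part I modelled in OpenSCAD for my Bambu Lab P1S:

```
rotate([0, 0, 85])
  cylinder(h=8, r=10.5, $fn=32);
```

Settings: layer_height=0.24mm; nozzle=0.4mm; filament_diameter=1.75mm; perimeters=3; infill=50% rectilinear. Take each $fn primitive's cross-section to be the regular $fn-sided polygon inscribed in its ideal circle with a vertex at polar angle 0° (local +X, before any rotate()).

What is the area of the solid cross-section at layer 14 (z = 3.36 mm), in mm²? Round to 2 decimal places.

At z = 3.36 mm: the r=10.5 cylinder contributes a regular 32-gon of circumradius 10.5 (area = (32/2)·10.500²·sin(360°/32) = 344.14 mm²); (whole slice rotated 85° about Z — lengths, areas and connectivity unchanged). Overall, the cross-section is a single solid region. Net area = 344.14 mm².

344.14 mm²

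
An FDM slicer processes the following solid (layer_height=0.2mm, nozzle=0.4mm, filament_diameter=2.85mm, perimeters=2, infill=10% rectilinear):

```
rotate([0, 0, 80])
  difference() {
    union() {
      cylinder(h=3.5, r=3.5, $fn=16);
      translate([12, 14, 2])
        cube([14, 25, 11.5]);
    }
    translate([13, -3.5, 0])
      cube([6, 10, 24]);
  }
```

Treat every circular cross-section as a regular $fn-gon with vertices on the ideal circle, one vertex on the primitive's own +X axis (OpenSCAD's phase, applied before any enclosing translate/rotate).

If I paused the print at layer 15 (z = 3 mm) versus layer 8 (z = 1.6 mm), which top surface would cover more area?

Layer 15 (z = 3): the r=3.5 cylinder gives a regular 16-gon of circumradius 3.5 (constant along its height) (area = (16/2)·3.500²·sin(360°/16) = 37.50 mm²); the 14×25 cube at (12, 14) contributes its full rectangle (area 350.00 mm²); Combining (union): the 2 present regions are separate (no shared area or edge), so areas and boundary lengths simply add and each stays a separate island — area = 387.50 mm²; the cube at (13, -3.5) is present — its section is the full 6×10 rectangle (area 60.00 mm²); Subtracting the remaining from the first: starting from that combined region (387.50 mm²), the 6×10 cube at (13, -3.5) misses the remaining region (no effect) — area = 387.50 mm²; (rotated 80° about Z; rotation is an isometry so areas/perimeters/island counts are preserved). So its area = 387.50 mm². Layer 8 (z = 1.6): the r=3.5 cylinder gives a regular 16-gon of circumradius 3.5 (constant along its height) (area = (16/2)·3.500²·sin(360°/16) = 37.50 mm²); the cube at (12, 14) is not intersected at this z (z outside [2, 13.5]); Taking the union: only the r=3.5 cylinder is present, so the union is just that shape — area = 37.50 mm²; the cube at (13, -3.5) is present — its section is the full 6×10 rectangle (area 60.00 mm²); Subtracting the remaining from the first: starting from the result so far (37.50 mm²), the 6×10 cube at (13, -3.5) misses the remaining region (no effect) — area = 37.50 mm²; (whole slice rotated 80° about Z — lengths, areas and connectivity unchanged). So its area = 37.50 mm². Layer 15 is larger (387.50 vs 37.50 mm²).

layer 15 (z = 3 mm)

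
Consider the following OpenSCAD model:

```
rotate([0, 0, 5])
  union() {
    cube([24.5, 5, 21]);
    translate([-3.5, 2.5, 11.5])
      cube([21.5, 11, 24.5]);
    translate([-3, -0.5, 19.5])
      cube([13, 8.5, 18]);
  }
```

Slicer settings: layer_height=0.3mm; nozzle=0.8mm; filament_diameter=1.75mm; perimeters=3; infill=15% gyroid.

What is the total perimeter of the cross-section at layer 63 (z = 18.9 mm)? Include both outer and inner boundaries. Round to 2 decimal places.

83.00 mm

At z = 18.9 mm: the cube (footprint 24.5×5) is included at this height (perimeter 59.00 mm); the cube at (-3.5, 2.5) is present — its section is the full 21.5×11 rectangle (perimeter 65.00 mm); the cube at (-3, -0.5) does not reach this height (z outside [19.5, 37.5]); Taking the union: the regions partially overlap (shared area 45.00 mm²), so the edge portions inside another operand are dropped and the merged outline is re-measured after clipping — boundary = 83.00 mm; (whole slice rotated 5° about Z — lengths, areas and connectivity unchanged). Overall, the cross-section is a single solid region. Total boundary length (outer) = 83.00 mm.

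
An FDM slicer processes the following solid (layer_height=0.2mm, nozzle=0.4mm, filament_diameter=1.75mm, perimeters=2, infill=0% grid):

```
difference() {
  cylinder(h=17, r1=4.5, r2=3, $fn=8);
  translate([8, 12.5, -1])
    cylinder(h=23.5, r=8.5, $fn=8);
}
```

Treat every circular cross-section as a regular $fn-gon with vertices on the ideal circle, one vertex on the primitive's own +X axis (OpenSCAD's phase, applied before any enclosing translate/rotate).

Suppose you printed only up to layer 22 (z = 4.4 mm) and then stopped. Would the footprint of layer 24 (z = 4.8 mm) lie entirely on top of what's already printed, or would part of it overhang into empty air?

Compare the two slices. At z = 4.4: the cone: at t=0.259 of its height the radius interpolates to r₁+(r₂−r₁)t = 4.112, giving a regular 8-gon of that circumradius (area = (8/2)·4.112²·sin(360°/8) = 47.82 mm²); the r=8.5 cylinder at (8, 12.5) contributes a regular 8-gon of circumradius 8.5 (area = (8/2)·8.500²·sin(360°/8) = 204.35 mm²); Taking the first minus the rest: starting from the cone (47.82 mm²), the r=8.5 cylinder at (8, 12.5) misses the remaining region (no effect) — area = 47.82 mm². At z = 4.8: the cone (r1=4.5→r2=3) has section circumradius 4.076 here — a regular 8-gon (area = (8/2)·4.076²·sin(360°/8) = 47.00 mm²); the r=8.5 cylinder at (8, 12.5) contributes a regular 8-gon of circumradius 8.5 (area = (8/2)·8.500²·sin(360°/8) = 204.35 mm²); Subtracting the remaining from the first: starting from the cone (47.00 mm²), the r=8.5 cylinder at (8, 12.5) misses the remaining region (no effect) — area = 47.00 mm². Checking containment: the cross-section at z = 4.8 is a subset of the cross-section at z = 4.4.

entirely on top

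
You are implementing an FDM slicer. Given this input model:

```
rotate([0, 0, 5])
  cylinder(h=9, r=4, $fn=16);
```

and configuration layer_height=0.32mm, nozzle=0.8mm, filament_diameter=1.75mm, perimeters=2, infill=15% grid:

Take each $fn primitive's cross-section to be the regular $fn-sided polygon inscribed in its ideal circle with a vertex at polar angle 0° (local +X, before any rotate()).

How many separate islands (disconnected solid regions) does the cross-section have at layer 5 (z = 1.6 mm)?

At z = 1.6 mm: the r=4 cylinder contributes a regular 16-gon of circumradius 4; (whole slice rotated 5° about Z — lengths, areas and connectivity unchanged). Overall, the cross-section is a single solid region. Island count = 1.

1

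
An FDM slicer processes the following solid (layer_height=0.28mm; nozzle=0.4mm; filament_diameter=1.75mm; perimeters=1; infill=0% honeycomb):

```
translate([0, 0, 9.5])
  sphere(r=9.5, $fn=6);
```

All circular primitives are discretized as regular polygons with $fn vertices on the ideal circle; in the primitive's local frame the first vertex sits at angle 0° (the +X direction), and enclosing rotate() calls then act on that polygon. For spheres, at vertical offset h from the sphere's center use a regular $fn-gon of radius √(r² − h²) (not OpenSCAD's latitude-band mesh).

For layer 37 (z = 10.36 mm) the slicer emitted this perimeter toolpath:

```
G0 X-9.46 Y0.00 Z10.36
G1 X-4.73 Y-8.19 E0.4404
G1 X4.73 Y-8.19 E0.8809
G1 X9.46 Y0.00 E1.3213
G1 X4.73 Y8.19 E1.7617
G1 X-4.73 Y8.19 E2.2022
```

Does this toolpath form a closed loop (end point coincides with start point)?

no

Start point (G0): (-9.46, 0.00). End point (last G1): the path does not return to the start — open.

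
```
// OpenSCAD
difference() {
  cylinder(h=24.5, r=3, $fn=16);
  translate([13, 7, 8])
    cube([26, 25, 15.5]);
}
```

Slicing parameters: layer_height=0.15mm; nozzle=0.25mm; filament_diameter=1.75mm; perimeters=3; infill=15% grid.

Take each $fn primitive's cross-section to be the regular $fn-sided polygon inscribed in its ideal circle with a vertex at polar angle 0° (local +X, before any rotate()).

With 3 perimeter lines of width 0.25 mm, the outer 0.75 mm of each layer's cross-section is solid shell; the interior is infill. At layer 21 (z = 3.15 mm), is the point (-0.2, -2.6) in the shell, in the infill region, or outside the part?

At z = 3.15 mm: the cylinder: section is a regular 16-gon, circumradius r=3; the cube at (13, 7) is not intersected at this z (z outside [8, 23.5]); Subtracting the remaining from the first: none of the subtracted shapes is present at this height, so the r=3 cylinder is unchanged — 1 connected region. Overall, the cross-section is a single solid region. The nearest boundary edge runs (-1.15, -2.77)→(-0.00, -3.00); distance from the point to it = 0.35 mm. The point is inside the cross-section, 0.35 mm from the nearest boundary — within the 0.75 mm shell band (3 × 0.25).

shell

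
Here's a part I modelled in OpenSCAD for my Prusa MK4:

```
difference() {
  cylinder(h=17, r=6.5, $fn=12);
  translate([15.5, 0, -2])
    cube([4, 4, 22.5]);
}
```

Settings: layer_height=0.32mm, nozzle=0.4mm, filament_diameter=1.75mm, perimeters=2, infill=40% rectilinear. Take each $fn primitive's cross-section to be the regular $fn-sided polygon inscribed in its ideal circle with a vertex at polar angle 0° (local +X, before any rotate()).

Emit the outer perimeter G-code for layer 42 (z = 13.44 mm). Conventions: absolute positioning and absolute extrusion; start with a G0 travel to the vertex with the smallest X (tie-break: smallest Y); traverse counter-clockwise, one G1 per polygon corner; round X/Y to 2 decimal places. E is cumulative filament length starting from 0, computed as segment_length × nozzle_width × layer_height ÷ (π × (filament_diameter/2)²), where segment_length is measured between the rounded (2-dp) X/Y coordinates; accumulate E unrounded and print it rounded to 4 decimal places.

G0 X-6.50 Y0.00 Z13.44
G1 X-5.63 Y-3.25 E0.1790
G1 X-3.25 Y-5.63 E0.3582
G1 X0.00 Y-6.50 E0.5372
G1 X3.25 Y-5.63 E0.7162
G1 X5.63 Y-3.25 E0.8954
G1 X6.50 Y0.00 E1.0744
G1 X5.63 Y3.25 E1.2534
G1 X3.25 Y5.63 E1.4326
G1 X0.00 Y6.50 E1.6116
G1 X-3.25 Y5.63 E1.7906
G1 X-5.63 Y3.25 E1.9698
G1 X-6.50 Y0.00 E2.1488

At z = 13.44 mm: the cylinder: section is a regular 12-gon, circumradius r=6.5; the cube at (15.5, 0) (footprint 4×4) is included at this height; After the difference (first − rest): starting from the r=6.5 cylinder, the 4×4 cube at (15.5, 0) misses the remaining region (no effect) — 1 connected region. The outline is a single polygon with 12 vertices. Extrusion per mm of travel: 0.4 × 0.32 / (π × 0.875²) = 0.053216. Accumulating E over each segment gives final E = 2.1488.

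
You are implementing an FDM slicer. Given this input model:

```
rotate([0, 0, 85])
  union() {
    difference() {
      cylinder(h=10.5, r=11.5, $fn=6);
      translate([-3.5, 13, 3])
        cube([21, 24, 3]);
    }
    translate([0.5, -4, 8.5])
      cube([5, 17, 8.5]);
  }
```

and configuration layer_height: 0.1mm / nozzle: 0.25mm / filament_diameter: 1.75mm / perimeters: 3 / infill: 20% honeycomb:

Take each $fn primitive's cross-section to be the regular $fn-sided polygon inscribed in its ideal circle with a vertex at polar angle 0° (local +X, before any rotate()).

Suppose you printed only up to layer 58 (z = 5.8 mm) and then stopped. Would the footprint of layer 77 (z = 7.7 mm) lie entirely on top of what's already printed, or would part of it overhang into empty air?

entirely on top

Compare the two slices. At z = 5.8: the r=11.5 cylinder gives a regular 6-gon of circumradius 11.5 (constant along its height) (area = (6/2)·11.500²·sin(360°/6) = 343.60 mm²); the cube at (-3.5, 13) is present — its section is the full 21×24 rectangle (area 504.00 mm²); Taking the first minus the rest: starting from the r=11.5 cylinder (343.60 mm²), the 21×24 cube at (-3.5, 13) misses the remaining region (no effect) — area = 343.60 mm²; the cube at (0.5, -4) is not intersected at this z (z outside [8.5, 17]); Merging all regions: only that combined region is present, so the union is just that shape — area = 343.60 mm²; (whole slice rotated 85° about Z — lengths, areas and connectivity unchanged). At z = 7.7: the r=11.5 cylinder gives a regular 6-gon of circumradius 11.5 (constant along its height) (area = (6/2)·11.500²·sin(360°/6) = 343.60 mm²); the cube at (-3.5, 13) is absent (z outside [3, 6]); After the difference (first − rest): none of the subtracted shapes is present at this height, so the r=11.5 cylinder is unchanged — area = 343.60 mm²; the cube at (0.5, -4) is absent (z outside [8.5, 17]); Merging all regions: only that combined region is present, so the union is just that shape — area = 343.60 mm²; (rotated 85° about Z; rotation is an isometry so areas/perimeters/island counts are preserved). Checking containment: the cross-section at z = 7.7 is a subset of the cross-section at z = 5.8.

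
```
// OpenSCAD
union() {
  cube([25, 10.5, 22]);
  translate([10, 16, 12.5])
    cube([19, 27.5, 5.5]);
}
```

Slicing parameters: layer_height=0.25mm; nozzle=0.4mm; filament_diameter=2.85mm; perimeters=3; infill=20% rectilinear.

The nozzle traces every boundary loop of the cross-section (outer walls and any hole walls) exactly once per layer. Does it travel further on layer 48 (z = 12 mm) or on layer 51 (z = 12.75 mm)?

Layer 48 (z = 12): the cube (footprint 25×10.5) is included at this height (perimeter 71.00 mm); the cube at (10, 16) is not intersected at this z (z outside [12.5, 18]); Combining (union): only the 25×10.5 cube is present, so the union is just that shape — boundary = 71.00 mm. So its perimeter = 71.00 mm. Layer 51 (z = 12.75): the 25×10.5 cube contributes its full rectangle (perimeter 71.00 mm); the cube at (10, 16) is present — its section is the full 19×27.5 rectangle (perimeter 93.00 mm); Taking the union: the 2 present regions are separate (no shared area or edge), so areas and boundary lengths simply add and each stays a separate island — boundary = 164.00 mm. So its perimeter = 164.00 mm. Layer 51 is larger (164.00 vs 71.00 mm).

layer 51 (z = 12.75 mm)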